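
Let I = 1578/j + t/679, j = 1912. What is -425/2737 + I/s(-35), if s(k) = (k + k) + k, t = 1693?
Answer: -292968997/1567634460 ≈ -0.18689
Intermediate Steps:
s(k) = 3*k (s(k) = 2*k + k = 3*k)
I = 2154239/649124 (I = 1578/1912 + 1693/679 = 1578*(1/1912) + 1693*(1/679) = 789/956 + 1693/679 = 2154239/649124 ≈ 3.3187)
-425/2737 + I/s(-35) = -425/2737 + 2154239/(649124*((3*(-35)))) = -425*1/2737 + (2154239/649124)/(-105) = -25/161 + (2154239/649124)*(-1/105) = -25/161 - 2154239/68158020 = -292968997/1567634460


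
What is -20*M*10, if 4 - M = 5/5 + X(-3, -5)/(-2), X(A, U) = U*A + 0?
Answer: -2100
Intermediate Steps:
X(A, U) = A*U (X(A, U) = A*U + 0 = A*U)
M = 21/2 (M = 4 - (5/5 - 3*(-5)/(-2)) = 4 - (5*(⅕) + 15*(-½)) = 4 - (1 - 15/2) = 4 - 1*(-13/2) = 4 + 13/2 = 21/2 ≈ 10.500)
-20*M*10 = -20*21/2*10 = -210*10 = -2100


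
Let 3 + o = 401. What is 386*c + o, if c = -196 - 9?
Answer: -78732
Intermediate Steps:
o = 398 (o = -3 + 401 = 398)
c = -205
386*c + o = 386*(-205) + 398 = -79130 + 398 = -78732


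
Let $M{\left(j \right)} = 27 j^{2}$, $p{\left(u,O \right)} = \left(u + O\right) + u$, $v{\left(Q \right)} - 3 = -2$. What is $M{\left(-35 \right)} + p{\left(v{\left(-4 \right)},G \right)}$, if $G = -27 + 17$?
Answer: $33067$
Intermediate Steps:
$G = -10$
$v{\left(Q \right)} = 1$ ($v{\left(Q \right)} = 3 - 2 = 1$)
$p{\left(u,O \right)} = O + 2 u$ ($p{\left(u,O \right)} = \left(O + u\right) + u = O + 2 u$)
$M{\left(-35 \right)} + p{\left(v{\left(-4 \right)},G \right)} = 27 \left(-35\right)^{2} + \left(-10 + 2 \cdot 1\right) = 27 \cdot 1225 + \left(-10 + 2\right) = 33075 - 8 = 33067$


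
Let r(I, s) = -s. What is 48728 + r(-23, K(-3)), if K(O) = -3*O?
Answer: 48719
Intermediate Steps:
48728 + r(-23, K(-3)) = 48728 - (-3)*(-3) = 48728 - 1*9 = 48728 - 9 = 48719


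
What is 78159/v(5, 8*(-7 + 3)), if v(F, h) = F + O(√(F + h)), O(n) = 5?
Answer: 78159/10 ≈ 7815.9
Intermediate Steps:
v(F, h) = 5 + F (v(F, h) = F + 5 = 5 + F)
78159/v(5, 8*(-7 + 3)) = 78159/(5 + 5) = 78159/10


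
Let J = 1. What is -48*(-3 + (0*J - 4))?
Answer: 336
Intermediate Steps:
-48*(-3 + (0*J - 4)) = -48*(-3 + (0*1 - 4)) = -48*(-3 + (0 - 4)) = -48*(-3 - 4) = -48*(-7) = 336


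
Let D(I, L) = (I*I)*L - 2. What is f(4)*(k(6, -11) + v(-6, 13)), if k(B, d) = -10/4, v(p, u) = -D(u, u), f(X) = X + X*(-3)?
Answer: 17580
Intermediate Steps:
D(I, L) = -2 + L*I² (D(I, L) = I²*L - 2 = L*I² - 2 = -2 + L*I²)
f(X) = -2*X (f(X) = X - 3*X = -2*X)
v(p, u) = 2 - u³ (v(p, u) = -(-2 + u*u²) = -(-2 + u³) = 2 - u³)
k(B, d) = -5/2 (k(B, d) = -10*¼ = -5/2)
f(4)*(k(6, -11) + v(-6, 13)) = (-2*4)*(-5/2 + (2 - 1*13³)) = -8*(-5/2 + (2 - 1*2197)) = -8*(-5/2 + (2 - 2197)) = -8*(-5/2 - 2195) = -8*(-4395/2) = 17580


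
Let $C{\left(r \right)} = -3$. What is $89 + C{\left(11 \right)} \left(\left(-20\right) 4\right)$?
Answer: $329$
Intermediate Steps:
$89 + C{\left(11 \right)} \left(\left(-20\right) 4\right) = 89 - 3 \left(\left(-20\right) 4\right) = 89 - -240 = 89 + 240 = 329$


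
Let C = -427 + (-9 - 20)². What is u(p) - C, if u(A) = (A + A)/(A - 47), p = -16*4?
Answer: -45826/111 ≈ -412.85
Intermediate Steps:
p = -64
u(A) = 2*A/(-47 + A) (u(A) = (2*A)/(-47 + A) = 2*A/(-47 + A))
C = 414 (C = -427 + (-29)² = -427 + 841 = 414)
u(p) - C = 2*(-64)/(-47 - 64) - 1*414 = 2*(-64)/(-111) - 414 = 2*(-64)*(-1/111) - 414 = 128/111 - 414 = -45826/111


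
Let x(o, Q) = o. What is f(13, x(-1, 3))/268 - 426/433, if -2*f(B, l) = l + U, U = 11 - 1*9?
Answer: -228769/232088 ≈ -0.98570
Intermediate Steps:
U = 2 (U = 11 - 9 = 2)
f(B, l) = -1 - l/2 (f(B, l) = -(l + 2)/2 = -(2 + l)/2 = -1 - l/2)
f(13, x(-1, 3))/268 - 426/433 = (-1 - 1/2*(-1))/268 - 426/433 = (-1 + 1/2)*(1/268) - 426*1/433 = -1/2*1/268 - 426/433 = -1/536 - 426/433 = -228769/232088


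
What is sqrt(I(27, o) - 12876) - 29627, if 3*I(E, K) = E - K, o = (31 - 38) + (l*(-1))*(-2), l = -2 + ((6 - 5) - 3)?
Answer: -29627 + I*sqrt(12862) ≈ -29627.0 + 113.41*I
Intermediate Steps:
l = -4 (l = -2 + (1 - 3) = -2 - 2 = -4)
o = -15 (o = (31 - 38) - 4*(-1)*(-2) = -7 + 4*(-2) = -7 - 8 = -15)
I(E, K) = -K/3 + E/3 (I(E, K) = (E - K)/3 = -K/3 + E/3)
sqrt(I(27, o) - 12876) - 29627 = sqrt((-1/3*(-15) + (1/3)*27) - 12876) - 29627 = sqrt((5 + 9) - 12876) - 29627 = sqrt(14 - 12876) - 29627 = sqrt(-12862) - 29627 = I*sqrt(12862) - 29627 = -29627 + I*sqrt(12862)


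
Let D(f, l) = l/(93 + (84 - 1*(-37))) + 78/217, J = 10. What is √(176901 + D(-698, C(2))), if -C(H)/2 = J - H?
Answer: √95371367500451/23219 ≈ 420.60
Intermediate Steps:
C(H) = -20 + 2*H (C(H) = -2*(10 - H) = -20 + 2*H)
D(f, l) = 78/217 + l/214 (D(f, l) = l/(93 + (84 + 37)) + 78*(1/217) = l/(93 + 121) + 78/217 = l/214 + 78/217 = 78/217 + l/214)
√(176901 + D(-698, C(2))) = √(176901 + (78/217 + (-20 + 2*2)/214)) = √(176901 + (78/217 + (-20 + 4)/214)) = √(176901 + (78/217 + (1/214)*(-16))) = √(176901 + (78/217 - 8/107)) = √(176901 + 6610/23219) = √(4107470929/23219) = √95371367500451/23219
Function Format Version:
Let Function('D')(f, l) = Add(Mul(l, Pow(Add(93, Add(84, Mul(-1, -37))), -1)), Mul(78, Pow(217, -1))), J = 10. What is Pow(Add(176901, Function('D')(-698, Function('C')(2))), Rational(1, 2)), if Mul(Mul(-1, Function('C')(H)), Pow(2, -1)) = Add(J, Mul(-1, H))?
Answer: Mul(Rational(1, 23219), Pow(95371367500451, Rational(1, 2))) ≈ 420.60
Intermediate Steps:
Function('C')(H) = Add(-20, Mul(2, H)) (Function('C')(H) = Mul(-2, Add(10, Mul(-1, H))) = Add(-20, Mul(2, H)))
Function('D')(f, l) = Add(Rational(78, 217), Mul(Rational(1, 214), l)) (Function('D')(f, l) = Add(Mul(l, Pow(Add(93, Add(84, 37)), -1)), Mul(78, Rational(1, 217))) = Add(Mul(l, Pow(Add(93, 121), -1)), Rational(78, 217)) = Add(Mul(l, Pow(214, -1)), Rational(78, 217)) = Add(Mul(l, Rational(1, 214)), Rational(78, 217)) = Add(Mul(Rational(1, 214), l), Rational(78, 217)) = Add(Rational(78, 217), Mul(Rational(1, 214), l)))
Pow(Add(176901, Function('D')(-698, Function('C')(2))), Rational(1, 2)) = Pow(Add(176901, Add(Rational(78, 217), Mul(Rational(1, 214), Add(-20, Mul(2, 2))))), Rational(1, 2)) = Pow(Add(176901, Add(Rational(78, 217), Mul(Rational(1, 214), Add(-20, 4)))), Rational(1, 2)) = Pow(Add(176901, Add(Rational(78, 217), Mul(Rational(1, 214), -16))), Rational(1, 2)) = Pow(Add(176901, Add(Rational(78, 217), Rational(-8, 107))), Rational(1, 2)) = Pow(Add(176901, Rational(6610, 23219)), Rational(1, 2)) = Pow(Rational(4107470929, 23219), Rational(1, 2)) = Mul(Rational(1, 23219), Pow(95371367500451, Rational(1, 2)))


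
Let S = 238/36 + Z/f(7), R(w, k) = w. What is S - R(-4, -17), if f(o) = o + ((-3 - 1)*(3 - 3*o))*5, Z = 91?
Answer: 71735/6606 ≈ 10.859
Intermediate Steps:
f(o) = -60 + 61*o (f(o) = o - 4*(3 - 3*o)*5 = o + (-12 + 12*o)*5 = o + (-60 + 60*o) = -60 + 61*o)
S = 45311/6606 (S = 238/36 + 91/(-60 + 61*7) = 238*(1/36) + 91/(-60 + 427) = 119/18 + 91/367 = 45311/6606 ≈ 6.8591)
S - R(-4, -17) = 45311/6606 - 1*(-4) = 45311/6606 + 4 = 71735/6606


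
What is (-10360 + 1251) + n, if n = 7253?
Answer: -1856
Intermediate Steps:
(-10360 + 1251) + n = (-10360 + 1251) + 7253 = -9109 + 7253 = -1856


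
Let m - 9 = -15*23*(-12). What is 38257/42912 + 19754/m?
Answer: 111823549/19782432 ≈ 5.6527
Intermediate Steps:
m = 4149 (m = 9 - 15*23*(-12) = 9 - 345*(-12) = 9 + 4140 = 4149)
38257/42912 + 19754/m = 38257/42912 + 19754/4149 = 111823549/19782432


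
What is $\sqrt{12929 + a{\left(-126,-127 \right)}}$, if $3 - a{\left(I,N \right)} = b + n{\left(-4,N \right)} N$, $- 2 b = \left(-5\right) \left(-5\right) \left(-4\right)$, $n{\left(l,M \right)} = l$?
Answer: $\sqrt{12374} \approx 111.24$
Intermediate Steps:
$b = 50$ ($b = - \frac{\left(-5\right) \left(-5\right) \left(-4\right)}{2} = - \frac{25 \left(-4\right)}{2} = \left(- \frac{1}{2}\right) \left(-100\right) = 50$)
$a{\left(I,N \right)} = -47 + 4 N$ ($a{\left(I,N \right)} = 3 - \left(50 - 4 N\right) = 3 + \left(-50 + 4 N\right) = -47 + 4 N$)
$\sqrt{12929 + a{\left(-126,-127 \right)}} = \sqrt{12929 + \left(-47 + 4 \left(-127\right)\right)} = \sqrt{12929 - 555} = \sqrt{12374}$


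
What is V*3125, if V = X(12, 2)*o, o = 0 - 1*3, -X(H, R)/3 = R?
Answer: 56250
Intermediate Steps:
X(H, R) = -3*R
o = -3 (o = 0 - 3 = -3)
V = 18 (V = -3*2*(-3) = -6*(-3) = 18)
V*3125 = 18*3125 = 56250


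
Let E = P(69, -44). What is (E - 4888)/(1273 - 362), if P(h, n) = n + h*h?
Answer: -171/911 ≈ -0.18771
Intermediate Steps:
P(h, n) = n + h²
E = 4717 (E = -44 + 69² = -44 + 4761 = 4717)
(E - 4888)/(1273 - 362) = (4717 - 4888)/(1273 - 362) = -171/911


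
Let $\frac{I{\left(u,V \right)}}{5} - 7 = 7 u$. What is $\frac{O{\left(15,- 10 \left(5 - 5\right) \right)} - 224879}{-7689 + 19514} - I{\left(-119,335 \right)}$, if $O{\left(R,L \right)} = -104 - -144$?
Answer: $\frac{48612411}{11825} \approx 4111.0$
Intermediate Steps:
$I{\left(u,V \right)} = 35 + 35 u$ ($I{\left(u,V \right)} = 35 + 5 \cdot 7 u = 35 + 35 u$)
$O{\left(R,L \right)} = 40$ ($O{\left(R,L \right)} = -104 + 144 = 40$)
$\frac{O{\left(15,- 10 \left(5 - 5\right) \right)} - 224879}{-7689 + 19514} - I{\left(-119,335 \right)} = \frac{40 - 224879}{-7689 + 19514} - \left(35 + 35 \left(-119\right)\right) = - \frac{224839}{11825} - \left(35 - 4165\right) = \left(-224839\right) \frac{1}{11825} - -4130 = - \frac{224839}{11825} + 4130 = \frac{48612411}{11825}$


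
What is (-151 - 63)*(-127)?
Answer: 27178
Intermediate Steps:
(-151 - 63)*(-127) = -214*(-127) = 27178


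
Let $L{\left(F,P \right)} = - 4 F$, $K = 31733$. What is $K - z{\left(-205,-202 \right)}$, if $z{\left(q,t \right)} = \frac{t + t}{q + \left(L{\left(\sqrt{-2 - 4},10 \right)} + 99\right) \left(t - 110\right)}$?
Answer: $\frac{30975193021737}{976119673} - \frac{504192 i \sqrt{6}}{976119673} \approx 31733.0 - 0.0012652 i$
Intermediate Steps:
$z{\left(q,t \right)} = \frac{2 t}{q + \left(-110 + t\right) \left(99 - 4 i \sqrt{6}\right)}$ ($z{\left(q,t \right)} = \frac{t + t}{q + \left(- 4 \sqrt{-2 - 4} + 99\right) \left(t - 110\right)} = \frac{2 t}{q + \left(- 4 \sqrt{-6} + 99\right) \left(-110 + t\right)} = \frac{2 t}{q + \left(- 4 i \sqrt{6} + 99\right) \left(-110 + t\right)} = \frac{2 t}{q + \left(99 - 4 i \sqrt{6}\right) \left(-110 + t\right)} = \frac{2 t}{q + \left(-110 + t\right) \left(99 - 4 i \sqrt{6}\right)}$)
$K - z{\left(-205,-202 \right)} = 31733 - 2 \left(-202\right) \frac{1}{-10890 - 205 + 99 \left(-202\right) + 440 i \sqrt{6} - 4 i \left(-202\right) \sqrt{6}} = 31733 - 2 \left(-202\right) \frac{1}{-10890 - 205 - 19998 + 440 i \sqrt{6} + 808 i \sqrt{6}} = 31733 - 2 \left(-202\right) \frac{1}{-31093 + 1248 i \sqrt{6}} = 31733 - - \frac{404}{-31093 + 1248 i \sqrt{6}} = 31733 + \frac{404}{-31093 + 1248 i \sqrt{6}}$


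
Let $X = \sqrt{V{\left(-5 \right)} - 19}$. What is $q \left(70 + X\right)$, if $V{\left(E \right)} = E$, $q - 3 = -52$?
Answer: $-3430 - 98 i \sqrt{6} \approx -3430.0 - 240.05 i$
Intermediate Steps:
$q = -49$ ($q = 3 - 52 = -49$)
$X = 2 i \sqrt{6}$ ($X = \sqrt{-5 - 19} = \sqrt{-24} = 2 i \sqrt{6} \approx 4.899 i$)
$q \left(70 + X\right) = - 49 \left(70 + 2 i \sqrt{6}\right) = -3430 - 98 i \sqrt{6}$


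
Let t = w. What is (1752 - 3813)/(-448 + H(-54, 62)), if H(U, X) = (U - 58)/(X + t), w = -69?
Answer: 229/48 ≈ 4.7708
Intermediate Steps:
t = -69
H(U, X) = (-58 + U)/(-69 + X) (H(U, X) = (U - 58)/(X - 69) = (-58 + U)/(-69 + X))
(1752 - 3813)/(-448 + H(-54, 62)) = (1752 - 3813)/(-448 + (-58 - 54)/(-69 + 62)) = -2061/(-448 - 112/(-7)) = -2061/(-448 - ⅐*(-112)) = -2061/(-448 + 16) = -2061/(-432) = -2061*(-1/432) = 229/48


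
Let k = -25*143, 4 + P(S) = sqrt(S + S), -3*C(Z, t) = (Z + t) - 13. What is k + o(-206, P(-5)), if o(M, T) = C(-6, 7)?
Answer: -3571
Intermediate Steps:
C(Z, t) = 13/3 - Z/3 - t/3 (C(Z, t) = -((Z + t) - 13)/3 = -(-13 + Z + t)/3 = 13/3 - Z/3 - t/3)
P(S) = -4 + sqrt(2)*sqrt(S) (P(S) = -4 + sqrt(S + S) = -4 + sqrt(2*S) = -4 + sqrt(2)*sqrt(S))
o(M, T) = 4 (o(M, T) = 13/3 - 1/3*(-6) - 1/3*7 = 13/3 + 2 - 7/3 = 4)
k = -3575
k + o(-206, P(-5)) = -3575 + 4 = -3571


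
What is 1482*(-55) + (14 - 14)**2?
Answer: -81510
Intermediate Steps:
1482*(-55) + (14 - 14)**2 = -81510 + 0**2 = -81510 + 0 = -81510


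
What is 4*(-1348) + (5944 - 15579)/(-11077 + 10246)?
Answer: -4471117/831 ≈ -5380.4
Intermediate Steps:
4*(-1348) + (5944 - 15579)/(-11077 + 10246) = -5392 - 9635/(-831) = -5392 - 9635*(-1/831) = -5392 + 9635/831 = -4471117/831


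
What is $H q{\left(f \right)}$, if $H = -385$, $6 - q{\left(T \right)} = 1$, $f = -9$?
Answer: $-1925$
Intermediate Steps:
$q{\left(T \right)} = 5$ ($q{\left(T \right)} = 6 - 1 = 5$)
$H q{\left(f \right)} = \left(-385\right) 5 = -1925$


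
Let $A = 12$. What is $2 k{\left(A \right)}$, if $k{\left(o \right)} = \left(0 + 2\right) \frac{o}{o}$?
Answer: $4$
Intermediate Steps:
$k{\left(o \right)} = 2$ ($k{\left(o \right)} = 2 \cdot 1 = 2$)
$2 k{\left(A \right)} = 2 \cdot 2 = 4$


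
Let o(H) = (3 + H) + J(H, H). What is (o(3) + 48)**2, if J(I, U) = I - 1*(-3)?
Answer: 3600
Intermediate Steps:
J(I, U) = 3 + I (J(I, U) = I + 3 = 3 + I)
o(H) = 6 + 2*H (o(H) = (3 + H) + (3 + H) = 6 + 2*H)
(o(3) + 48)**2 = ((6 + 2*3) + 48)**2 = ((6 + 6) + 48)**2 = (12 + 48)**2 = 60**2 = 3600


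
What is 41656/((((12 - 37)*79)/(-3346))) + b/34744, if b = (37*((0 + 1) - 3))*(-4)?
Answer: 605331651843/8577425 ≈ 70573.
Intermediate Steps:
b = 296 (b = (37*(1 - 3))*(-4) = (37*(-2))*(-4) = -74*(-4) = 296)
41656/((((12 - 37)*79)/(-3346))) + b/34744 = 41656/((((12 - 37)*79)/(-3346))) + 296/34744 = 41656/((-25*79*(-1/3346))) + 296*(1/34744) = 41656/((-1975*(-1/3346))) + 37/4343 = 41656/(1975/3346) + 37/4343 = 41656*(3346/1975) + 37/4343 = 139380976/1975 + 37/4343 = 605331651843/8577425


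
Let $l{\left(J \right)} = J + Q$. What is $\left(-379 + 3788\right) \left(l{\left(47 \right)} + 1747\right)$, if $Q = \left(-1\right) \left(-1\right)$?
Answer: $6119155$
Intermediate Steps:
$Q = 1$
$l{\left(J \right)} = 1 + J$ ($l{\left(J \right)} = J + 1 = 1 + J$)
$\left(-379 + 3788\right) \left(l{\left(47 \right)} + 1747\right) = \left(-379 + 3788\right) \left(\left(1 + 47\right) + 1747\right) = 3409 \left(48 + 1747\right) = 3409 \cdot 1795 = 6119155$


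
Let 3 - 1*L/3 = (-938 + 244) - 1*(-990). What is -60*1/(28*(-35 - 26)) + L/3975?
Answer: -105236/565775 ≈ -0.18600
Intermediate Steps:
L = -879 (L = 9 - 3*((-938 + 244) - 1*(-990)) = 9 - 3*(-694 + 990) = 9 - 3*296 = 9 - 888 = -879)
-60*1/(28*(-35 - 26)) + L/3975 = -60*1/(28*(-35 - 26)) - 879/3975 = -60/((-61*28)) - 879*1/3975 = -60/(-1708) - 293/1325 = -60*(-1/1708) - 293/1325 = 15/427 - 293/1325 = -105236/565775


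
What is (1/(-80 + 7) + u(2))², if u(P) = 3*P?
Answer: 190969/5329 ≈ 35.836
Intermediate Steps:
(1/(-80 + 7) + u(2))² = (1/(-80 + 7) + 3*2)² = (1/(-73) + 6)² = (-1/73 + 6)² = (437/73)² = 190969/5329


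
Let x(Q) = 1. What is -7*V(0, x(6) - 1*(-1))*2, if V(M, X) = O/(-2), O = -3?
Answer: -21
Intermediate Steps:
V(M, X) = 3/2 (V(M, X) = -3/(-2) = -3*(-1/2) = 3/2)
-7*V(0, x(6) - 1*(-1))*2 = -7*3/2*2 = -21/2*2 = -21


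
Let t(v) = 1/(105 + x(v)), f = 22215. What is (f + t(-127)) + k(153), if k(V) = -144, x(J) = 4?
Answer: 2405740/109 ≈ 22071.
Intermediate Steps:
t(v) = 1/109 (t(v) = 1/(105 + 4) = 1/109)
(f + t(-127)) + k(153) = (22215 + 1/109) - 144 = 2421436/109 - 144 = 2405740/109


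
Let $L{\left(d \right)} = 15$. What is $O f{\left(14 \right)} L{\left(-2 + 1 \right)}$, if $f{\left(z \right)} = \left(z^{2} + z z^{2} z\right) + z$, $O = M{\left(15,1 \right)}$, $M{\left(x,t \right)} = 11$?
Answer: $6373290$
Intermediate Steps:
$O = 11$
$f{\left(z \right)} = z + z^{2} + z^{4}$ ($f{\left(z \right)} = \left(z^{2} + z^{3} z\right) + z = \left(z^{2} + z^{4}\right) + z = z + z^{2} + z^{4}$)
$O f{\left(14 \right)} L{\left(-2 + 1 \right)} = 11 \cdot 14 \left(1 + 14 + 14^{3}\right) 15 = 11 \cdot 14 \left(1 + 14 + 2744\right) 15 = 11 \cdot 14 \cdot 2759 \cdot 15 = 11 \cdot 38626 \cdot 15 = 424886 \cdot 15 = 6373290$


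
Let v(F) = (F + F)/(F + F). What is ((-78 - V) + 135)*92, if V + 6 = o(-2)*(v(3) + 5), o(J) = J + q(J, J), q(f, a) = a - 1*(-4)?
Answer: 5796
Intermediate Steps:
q(f, a) = 4 + a (q(f, a) = a + 4 = 4 + a)
v(F) = 1 (v(F) = (2*F)/((2*F)) = (2*F)*(1/(2*F)) = 1)
o(J) = 4 + 2*J (o(J) = J + (4 + J) = 4 + 2*J)
V = -6 (V = -6 + (4 + 2*(-2))*(1 + 5) = -6 + (4 - 4)*6 = -6 + 0*6 = -6 + 0 = -6)
((-78 - V) + 135)*92 = ((-78 - 1*(-6)) + 135)*92 = ((-78 + 6) + 135)*92 = (-72 + 135)*92 = 63*92 = 5796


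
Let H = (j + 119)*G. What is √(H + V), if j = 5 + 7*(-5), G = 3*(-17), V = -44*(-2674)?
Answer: √113117 ≈ 336.33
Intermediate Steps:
V = 117656
G = -51
j = -30 (j = 5 - 35 = -30)
H = -4539 (H = (-30 + 119)*(-51) = 89*(-51) = -4539)
√(H + V) = √(-4539 + 117656) = √113117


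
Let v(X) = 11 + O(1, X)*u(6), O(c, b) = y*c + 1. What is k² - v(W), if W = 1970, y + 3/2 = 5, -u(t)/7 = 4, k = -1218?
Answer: 1483639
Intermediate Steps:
u(t) = -28 (u(t) = -7*4 = -28)
y = 7/2 (y = -3/2 + 5 = 7/2 ≈ 3.5000)
O(c, b) = 1 + 7*c/2 (O(c, b) = 7*c/2 + 1 = 1 + 7*c/2)
v(X) = -115 (v(X) = 11 + (1 + (7/2)*1)*(-28) = 11 + (1 + 7/2)*(-28) = 11 + (9/2)*(-28) = 11 - 126 = -115)
k² - v(W) = (-1218)² - 1*(-115) = 1483524 + 115 = 1483639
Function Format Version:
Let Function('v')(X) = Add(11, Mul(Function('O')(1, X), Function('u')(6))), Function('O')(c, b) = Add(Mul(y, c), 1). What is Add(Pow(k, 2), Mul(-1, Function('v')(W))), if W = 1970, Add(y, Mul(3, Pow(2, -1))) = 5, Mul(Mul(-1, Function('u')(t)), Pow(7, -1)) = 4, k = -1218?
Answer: 1483639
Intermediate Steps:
Function('u')(t) = -28 (Function('u')(t) = Mul(-7, 4) = -28)
y = Rational(7, 2) (y = Add(Rational(-3, 2), 5) = Rational(7, 2) ≈ 3.5000)
Function('O')(c, b) = Add(1, Mul(Rational(7, 2), c)) (Function('O')(c, b) = Add(Mul(Rational(7, 2), c), 1) = Add(1, Mul(Rational(7, 2), c)))
Function('v')(X) = -115 (Function('v')(X) = Add(11, Mul(Add(1, Mul(Rational(7, 2), 1)), -28)) = Add(11, Mul(Add(1, Rational(7, 2)), -28)) = Add(11, Mul(Rational(9, 2), -28)) = Add(11, -126) = -115)
Add(Pow(k, 2), Mul(-1, Function('v')(W))) = Add(Pow(-1218, 2), Mul(-1, -115)) = Add(1483524, 115) = 1483639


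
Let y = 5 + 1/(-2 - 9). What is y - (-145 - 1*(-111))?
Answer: 428/11 ≈ 38.909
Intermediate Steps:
y = 54/11 (y = 5 + 1/(-11) = 5 - 1/11*1 = 5 - 1/11 = 54/11 ≈ 4.9091)
y - (-145 - 1*(-111)) = 54/11 - (-145 - 1*(-111)) = 54/11 - (-145 + 111) = 54/11 - 1*(-34) = 54/11 + 34 = 428/11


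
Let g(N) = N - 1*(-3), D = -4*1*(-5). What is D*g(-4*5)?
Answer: -340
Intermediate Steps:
D = 20 (D = -4*(-5) = 20)
g(N) = 3 + N (g(N) = N + 3 = 3 + N)
D*g(-4*5) = 20*(3 - 4*5) = 20*(3 - 20) = 20*(-17) = -340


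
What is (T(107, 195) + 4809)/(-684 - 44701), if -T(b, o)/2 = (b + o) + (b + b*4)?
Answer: -627/9077 ≈ -0.069076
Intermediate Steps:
T(b, o) = -12*b - 2*o (T(b, o) = -2*((b + o) + (b + b*4)) = -2*((b + o) + (b + 4*b)) = -2*((b + o) + 5*b) = -2*(o + 6*b) = -12*b - 2*o)
(T(107, 195) + 4809)/(-684 - 44701) = ((-12*107 - 2*195) + 4809)/(-684 - 44701) = ((-1284 - 390) + 4809)/(-45385) = (-1674 + 4809)*(-1/45385) = 3135*(-1/45385) = -627/9077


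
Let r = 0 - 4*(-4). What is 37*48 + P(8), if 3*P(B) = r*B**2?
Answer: 6352/3 ≈ 2117.3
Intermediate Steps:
r = 16 (r = 0 + 16 = 16)
P(B) = 16*B**2/3 (P(B) = (16*B**2)/3 = 16*B**2/3)
37*48 + P(8) = 37*48 + (16/3)*8**2 = 1776 + (16/3)*64 = 1776 + 1024/3 = 6352/3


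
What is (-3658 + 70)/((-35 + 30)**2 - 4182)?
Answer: 3588/4157 ≈ 0.86312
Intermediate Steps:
(-3658 + 70)/((-35 + 30)**2 - 4182) = -3588/((-5)**2 - 4182) = -3588/(25 - 4182) = -3588/(-4157) = -3588*(-1/4157) = 3588/4157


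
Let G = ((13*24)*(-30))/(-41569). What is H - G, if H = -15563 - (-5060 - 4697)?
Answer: -241358974/41569 ≈ -5806.2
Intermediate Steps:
H = -5806 (H = -15563 - 1*(-9757) = -15563 + 9757 = -5806)
G = 9360/41569 (G = (312*(-30))*(-1/41569) = -9360*(-1/41569) = 9360/41569 ≈ 0.22517)
H - G = -5806 - 1*9360/41569 = -5806 - 9360/41569 = -241358974/41569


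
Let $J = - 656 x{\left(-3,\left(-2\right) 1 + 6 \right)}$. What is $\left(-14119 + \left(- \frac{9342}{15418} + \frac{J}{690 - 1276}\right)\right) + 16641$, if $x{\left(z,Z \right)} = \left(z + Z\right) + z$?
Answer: $\frac{5690109007}{2258737} \approx 2519.2$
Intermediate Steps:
$x{\left(z,Z \right)} = Z + 2 z$ ($x{\left(z,Z \right)} = \left(Z + z\right) + z = Z + 2 z$)
$J = 1312$ ($J = - 656 \left(\left(\left(-2\right) 1 + 6\right) + 2 \left(-3\right)\right) = - 656 \left(\left(-2 + 6\right) - 6\right) = - 656 \left(4 - 6\right) = \left(-656\right) \left(-2\right) = 1312$)
$\left(-14119 + \left(- \frac{9342}{15418} + \frac{J}{690 - 1276}\right)\right) + 16641 = \left(-14119 + \left(- \frac{9342}{15418} + \frac{1312}{690 - 1276}\right)\right) + 16641 = \left(-14119 + \left(\left(-9342\right) \frac{1}{15418} + \frac{1312}{690 - 1276}\right)\right) + 16641 = \left(-14119 + \left(- \frac{4671}{7709} + \frac{1312}{-586}\right)\right) + 16641 = \left(-14119 + \left(- \frac{4671}{7709} + 1312 \left(- \frac{1}{586}\right)\right)\right) + 16641 = \left(-14119 - \frac{6425707}{2258737}\right) + 16641 = - \frac{31897533410}{2258737} + 16641 = \frac{5690109007}{2258737}$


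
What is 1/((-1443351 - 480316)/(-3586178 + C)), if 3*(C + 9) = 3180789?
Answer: 2525924/1923667 ≈ 1.3131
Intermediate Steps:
C = 1060254 (C = -9 + (1/3)*3180789 = -9 + 1060263 = 1060254)
1/((-1443351 - 480316)/(-3586178 + C)) = 1/((-1443351 - 480316)/(-3586178 + 1060254)) = 1/(-1923667/(-2525924)) = 1/(-1923667*(-1/2525924)) = 1/(1923667/2525924) = 2525924/1923667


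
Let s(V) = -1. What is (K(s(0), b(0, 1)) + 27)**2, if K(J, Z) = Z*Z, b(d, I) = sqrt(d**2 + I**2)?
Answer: 784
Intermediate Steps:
b(d, I) = sqrt(I**2 + d**2)
K(J, Z) = Z**2
(K(s(0), b(0, 1)) + 27)**2 = ((sqrt(1**2 + 0**2))**2 + 27)**2 = ((sqrt(1 + 0))**2 + 27)**2 = ((sqrt(1))**2 + 27)**2 = (1**2 + 27)**2 = (1 + 27)**2 = 28**2 = 784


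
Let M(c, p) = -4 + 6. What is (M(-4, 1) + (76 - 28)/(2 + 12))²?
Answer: 1444/49 ≈ 29.469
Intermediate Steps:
M(c, p) = 2
(M(-4, 1) + (76 - 28)/(2 + 12))² = (2 + (76 - 28)/(2 + 12))² = (2 + 48/14)² = (2 + 48*(1/14))² = (2 + 24/7)² = (38/7)² = 1444/49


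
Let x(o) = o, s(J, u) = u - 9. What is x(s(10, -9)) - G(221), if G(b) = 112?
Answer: -130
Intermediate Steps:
s(J, u) = -9 + u
x(s(10, -9)) - G(221) = (-9 - 9) - 1*112 = -18 - 112 = -130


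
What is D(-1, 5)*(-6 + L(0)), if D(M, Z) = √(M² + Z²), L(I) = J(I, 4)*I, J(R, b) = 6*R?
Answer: -6*√26 ≈ -30.594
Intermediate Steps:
L(I) = 6*I² (L(I) = (6*I)*I = 6*I²)
D(-1, 5)*(-6 + L(0)) = √((-1)² + 5²)*(-6 + 6*0²) = √(1 + 25)*(-6 + 6*0) = √26*(-6 + 0) = √26*(-6) = -6*√26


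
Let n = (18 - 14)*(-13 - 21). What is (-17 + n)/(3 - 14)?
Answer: 153/11 ≈ 13.909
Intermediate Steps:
n = -136 (n = 4*(-34) = -136)
(-17 + n)/(3 - 14) = (-17 - 136)/(3 - 14) = -153/(-11) = -153*(-1/11) = 153/11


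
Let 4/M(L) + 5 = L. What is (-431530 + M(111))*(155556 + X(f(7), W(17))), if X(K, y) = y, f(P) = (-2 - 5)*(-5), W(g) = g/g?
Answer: -3557757836016/53 ≈ -6.7127e+10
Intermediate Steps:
M(L) = 4/(-5 + L)
W(g) = 1
f(P) = 35 (f(P) = -7*(-5) = 35)
(-431530 + M(111))*(155556 + X(f(7), W(17))) = (-431530 + 4/(-5 + 111))*(155556 + 1) = (-431530 + 4/106)*155557 = (-431530 + 4*(1/106))*155557 = (-431530 + 2/53)*155557 = -22871088/53*155557 = -3557757836016/53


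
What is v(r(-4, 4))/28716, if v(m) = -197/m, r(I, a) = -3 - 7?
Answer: 197/287160 ≈ 0.00068603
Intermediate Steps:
r(I, a) = -10
v(r(-4, 4))/28716 = -197/(-10)/28716 = -197*(-⅒)*(1/28716) = (197/10)*(1/28716) = 197/287160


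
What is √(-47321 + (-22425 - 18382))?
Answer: 72*I*√17 ≈ 296.86*I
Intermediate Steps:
√(-47321 + (-22425 - 18382)) = √(-47321 - 40807) = √(-88128) = 72*I*√17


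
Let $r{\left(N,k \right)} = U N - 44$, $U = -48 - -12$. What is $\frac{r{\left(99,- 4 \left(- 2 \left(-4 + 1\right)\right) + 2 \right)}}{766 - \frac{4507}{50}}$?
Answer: $- \frac{180400}{33793} \approx -5.3384$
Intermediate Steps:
$U = -36$ ($U = -48 + 12 = -36$)
$r{\left(N,k \right)} = -44 - 36 N$ ($r{\left(N,k \right)} = - 36 N - 44 = -44 - 36 N$)
$\frac{r{\left(99,- 4 \left(- 2 \left(-4 + 1\right)\right) + 2 \right)}}{766 - \frac{4507}{50}} = \frac{-44 - 3564}{766 - \frac{4507}{50}} = - \frac{3608}{766 - \frac{4507}{50}} = - \frac{3608}{\frac{33793}{50}} = \left(-3608\right) \frac{50}{33793} = - \frac{180400}{33793}$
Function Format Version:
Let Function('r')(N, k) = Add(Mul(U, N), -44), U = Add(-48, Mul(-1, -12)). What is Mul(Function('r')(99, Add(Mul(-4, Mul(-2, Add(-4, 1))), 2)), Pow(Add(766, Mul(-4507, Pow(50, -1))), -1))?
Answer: Rational(-180400, 33793) ≈ -5.3384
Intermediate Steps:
U = -36 (U = Add(-48, 12) = -36)
Function('r')(N, k) = Add(-44, Mul(-36, N)) (Function('r')(N, k) = Add(Mul(-36, N), -44) = Add(-44, Mul(-36, N)))
Mul(Function('r')(99, Add(Mul(-4, Mul(-2, Add(-4, 1))), 2)), Pow(Add(766, Mul(-4507, Pow(50, -1))), -1)) = Mul(Add(-44, Mul(-36, 99)), Pow(Add(766, Mul(-4507, Pow(50, -1))), -1)) = Mul(Add(-44, -3564), Pow(Add(766, Mul(-4507, Rational(1, 50))), -1)) = Mul(-3608, Pow(Add(766, Rational(-4507, 50)), -1)) = Mul(-3608, Pow(Rational(33793, 50), -1)) = Mul(-3608, Rational(50, 33793)) = Rational(-180400, 33793)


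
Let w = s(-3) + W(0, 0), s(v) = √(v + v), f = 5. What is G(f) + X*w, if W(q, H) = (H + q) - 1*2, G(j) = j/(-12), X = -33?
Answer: 787/12 - 33*I*√6 ≈ 65.583 - 80.833*I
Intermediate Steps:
G(j) = -j/12 (G(j) = j*(-1/12) = -j/12)
s(v) = √2*√v (s(v) = √(2*v) = √2*√v)
W(q, H) = -2 + H + q (W(q, H) = (H + q) - 2 = -2 + H + q)
w = -2 + I*√6 (w = √2*√(-3) + (-2 + 0 + 0) = √2*(I*√3) - 2 = I*√6 - 2 = -2 + I*√6 ≈ -2.0 + 2.4495*I)
G(f) + X*w = -1/12*5 - 33*(-2 + I*√6) = -5/12 + (66 - 33*I*√6) = 787/12 - 33*I*√6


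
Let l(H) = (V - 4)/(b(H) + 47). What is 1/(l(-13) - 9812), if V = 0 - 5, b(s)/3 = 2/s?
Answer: -605/5936377 ≈ -0.00010191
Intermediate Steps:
b(s) = 6/s (b(s) = 3*(2/s) = 6/s)
V = -5
l(H) = -9/(47 + 6/H) (l(H) = (-5 - 4)/(6/H + 47) = -9/(47 + 6/H))
1/(l(-13) - 9812) = 1/(-9*(-13)/(6 + 47*(-13)) - 9812) = 1/(-9*(-13)/(6 - 611) - 9812) = 1/(-9*(-13)/(-605) - 9812) = 1/(-9*(-13)*(-1/605) - 9812) = 1/(-117/605 - 9812) = 1/(-5936377/605) = -605/5936377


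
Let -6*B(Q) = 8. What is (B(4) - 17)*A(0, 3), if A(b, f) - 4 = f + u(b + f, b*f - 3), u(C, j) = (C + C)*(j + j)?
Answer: 1595/3 ≈ 531.67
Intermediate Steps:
B(Q) = -4/3 (B(Q) = -⅙*8 = -4/3)
u(C, j) = 4*C*j (u(C, j) = (2*C)*(2*j) = 4*C*j)
A(b, f) = 4 + f + 4*(-3 + b*f)*(b + f) (A(b, f) = 4 + (f + 4*(b + f)*(b*f - 3)) = 4 + (f + 4*(b + f)*(-3 + b*f)) = 4 + (f + 4*(-3 + b*f)*(b + f)) = 4 + f + 4*(-3 + b*f)*(b + f))
(B(4) - 17)*A(0, 3) = (-4/3 - 17)*(4 + 3 + 4*(-3 + 0*3)*(0 + 3)) = -55*(4 + 3 + 4*(-3 + 0)*3)/3 = -55*(4 + 3 + 4*(-3)*3)/3 = -55*(4 + 3 - 36)/3 = -55/3*(-29) = 1595/3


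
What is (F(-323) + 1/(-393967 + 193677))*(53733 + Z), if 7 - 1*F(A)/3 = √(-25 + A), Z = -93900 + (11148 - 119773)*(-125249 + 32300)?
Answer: 21233483342924631/100145 - 60579269748*I*√87 ≈ 2.1203e+11 - 5.6505e+11*I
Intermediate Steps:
Z = 10096491225 (Z = -93900 - 108625*(-92949) = -93900 + 10096585125 = 10096491225)
F(A) = 21 - 3*√(-25 + A)
(F(-323) + 1/(-393967 + 193677))*(53733 + Z) = ((21 - 3*√(-25 - 323)) + 1/(-393967 + 193677))*(53733 + 10096491225) = ((21 - 6*I*√87) + 1/(-200290))*10096544958 = ((21 - 6*I*√87) - 1/200290)*10096544958 = (4206089/200290 - 6*I*√87)*10096544958 = 21233483342924631/100145 - 60579269748*I*√87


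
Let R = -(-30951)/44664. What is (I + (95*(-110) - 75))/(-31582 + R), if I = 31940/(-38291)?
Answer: 6000529716920/18003758069209 ≈ 0.33329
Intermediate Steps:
R = 10317/14888 (R = -(-30951)/44664 = -1*(-10317/14888) = 10317/14888 ≈ 0.69297)
I = -31940/38291 (I = 31940*(-1/38291) = -31940/38291 ≈ -0.83414)
(I + (95*(-110) - 75))/(-31582 + R) = (-31940/38291 + (95*(-110) - 75))/(-31582 + 10317/14888) = (-31940/38291 + (-10450 - 75))/(-470182499/14888) = (-31940/38291 - 10525)*(-14888/470182499) = -403044715/38291*(-14888/470182499) = 6000529716920/18003758069209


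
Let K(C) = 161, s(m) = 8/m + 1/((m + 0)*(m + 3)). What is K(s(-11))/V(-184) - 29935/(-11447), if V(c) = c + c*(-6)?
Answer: 1277529/457880 ≈ 2.7901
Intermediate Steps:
V(c) = -5*c (V(c) = c - 6*c = -5*c)
s(m) = 8/m + 1/(m*(3 + m))
K(s(-11))/V(-184) - 29935/(-11447) = 161/((-5*(-184))) - 29935/(-11447) = 161/920 - 29935*(-1/11447) = 161*(1/920) + 29935/11447 = 7/40 + 29935/11447 = 1277529/457880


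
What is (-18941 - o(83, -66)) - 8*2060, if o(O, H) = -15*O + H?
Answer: -34110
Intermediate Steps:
o(O, H) = H - 15*O
(-18941 - o(83, -66)) - 8*2060 = (-18941 - (-66 - 15*83)) - 8*2060 = (-18941 - (-66 - 1245)) - 1*16480 = (-18941 - 1*(-1311)) - 16480 = (-18941 + 1311) - 16480 = -17630 - 16480 = -34110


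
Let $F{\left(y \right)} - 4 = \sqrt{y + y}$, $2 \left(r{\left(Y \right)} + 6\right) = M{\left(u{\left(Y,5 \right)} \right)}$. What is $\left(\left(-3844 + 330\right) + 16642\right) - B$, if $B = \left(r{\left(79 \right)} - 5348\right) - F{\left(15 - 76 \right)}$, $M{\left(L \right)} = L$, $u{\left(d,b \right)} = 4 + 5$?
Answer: $\frac{36963}{2} + i \sqrt{122} \approx 18482.0 + 11.045 i$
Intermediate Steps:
$u{\left(d,b \right)} = 9$
$r{\left(Y \right)} = - \frac{3}{2}$ ($r{\left(Y \right)} = -6 + \frac{1}{2} \cdot 9 = -6 + \frac{9}{2} = - \frac{3}{2}$)
$F{\left(y \right)} = 4 + \sqrt{2} \sqrt{y}$ ($F{\left(y \right)} = 4 + \sqrt{y + y} = 4 + \sqrt{2 y} = 4 + \sqrt{2} \sqrt{y}$)
$B = - \frac{10707}{2} - i \sqrt{122}$ ($B = \left(- \frac{3}{2} - 5348\right) - \left(4 + \sqrt{2} \sqrt{15 - 76}\right) = - \frac{10699}{2} - \left(4 + \sqrt{2} \sqrt{-61}\right) = - \frac{10699}{2} - \left(4 + \sqrt{2} i \sqrt{61}\right) = - \frac{10699}{2} - \left(4 + i \sqrt{122}\right) = - \frac{10707}{2} - i \sqrt{122} \approx -5353.5 - 11.045 i$)
$\left(\left(-3844 + 330\right) + 16642\right) - B = \left(\left(-3844 + 330\right) + 16642\right) - \left(- \frac{10707}{2} - i \sqrt{122}\right) = \left(-3514 + 16642\right) + \left(\frac{10707}{2} + i \sqrt{122}\right) = 13128 + \left(\frac{10707}{2} + i \sqrt{122}\right) = \frac{36963}{2} + i \sqrt{122}$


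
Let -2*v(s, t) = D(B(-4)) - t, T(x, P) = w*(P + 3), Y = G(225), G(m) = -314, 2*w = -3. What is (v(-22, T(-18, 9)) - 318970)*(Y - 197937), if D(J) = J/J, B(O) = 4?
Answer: 126476009709/2 ≈ 6.3238e+10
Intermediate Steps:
w = -3/2 (w = (½)*(-3) = -3/2 ≈ -1.5000)
Y = -314
D(J) = 1
T(x, P) = -9/2 - 3*P/2 (T(x, P) = -3*(P + 3)/2 = -3*(3 + P)/2 = -9/2 - 3*P/2)
v(s, t) = -½ + t/2 (v(s, t) = -(1 - t)/2 = -½ + t/2)
(v(-22, T(-18, 9)) - 318970)*(Y - 197937) = ((-½ + (-9/2 - 3/2*9)/2) - 318970)*(-314 - 197937) = ((-½ + (-9/2 - 27/2)/2) - 318970)*(-198251) = ((-½ + (½)*(-18)) - 318970)*(-198251) = ((-½ - 9) - 318970)*(-198251) = (-19/2 - 318970)*(-198251) = -637959/2*(-198251) = 126476009709/2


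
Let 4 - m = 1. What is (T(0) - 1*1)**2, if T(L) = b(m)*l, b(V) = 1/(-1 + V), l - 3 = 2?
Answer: 9/4 ≈ 2.2500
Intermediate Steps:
m = 3 (m = 4 - 1*1 = 4 - 1 = 3)
l = 5 (l = 3 + 2 = 5)
T(L) = 5/2 (T(L) = 5/(-1 + 3) = 5/2)
(T(0) - 1*1)**2 = (5/2 - 1*1)**2 = (5/2 - 1)**2 = (3/2)**2 = 9/4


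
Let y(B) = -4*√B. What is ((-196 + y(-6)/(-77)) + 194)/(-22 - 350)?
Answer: 1/186 - I*√6/7161 ≈ 0.0053763 - 0.00034206*I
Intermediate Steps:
((-196 + y(-6)/(-77)) + 194)/(-22 - 350) = ((-196 - 4*I*√6/(-77)) + 194)/(-22 - 350) = ((-196 - 4*I*√6*(-1/77)) + 194)/(-372) = ((-196 - 4*I*√6*(-1/77)) + 194)*(-1/372) = ((-196 + 4*I*√6/77) + 194)*(-1/372) = (-2 + 4*I*√6/77)*(-1/372) = 1/186 - I*√6/7161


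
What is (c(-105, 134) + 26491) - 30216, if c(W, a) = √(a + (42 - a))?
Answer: -3725 + √42 ≈ -3718.5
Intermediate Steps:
c(W, a) = √42
(c(-105, 134) + 26491) - 30216 = (√42 + 26491) - 30216 = (26491 + √42) - 30216 = -3725 + √42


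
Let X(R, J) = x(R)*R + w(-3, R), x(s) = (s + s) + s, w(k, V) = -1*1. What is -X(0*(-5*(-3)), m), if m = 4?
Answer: 1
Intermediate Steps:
w(k, V) = -1
x(s) = 3*s (x(s) = 2*s + s = 3*s)
X(R, J) = -1 + 3*R**2 (X(R, J) = (3*R)*R - 1 = 3*R**2 - 1 = -1 + 3*R**2)
-X(0*(-5*(-3)), m) = -(-1 + 3*(0*(-5*(-3)))**2) = -(-1 + 3*(0*15)**2) = -(-1 + 3*0**2) = -(-1 + 3*0) = -(-1 + 0) = -1*(-1) = 1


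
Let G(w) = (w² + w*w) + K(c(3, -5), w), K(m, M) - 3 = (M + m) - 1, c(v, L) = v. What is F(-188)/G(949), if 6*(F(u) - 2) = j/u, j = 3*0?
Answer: 1/901078 ≈ 1.1098e-6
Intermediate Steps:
j = 0
F(u) = 2 (F(u) = 2 + (0/u)/6 = 2 + (⅙)*0 = 2 + 0 = 2)
K(m, M) = 2 + M + m (K(m, M) = 3 + ((M + m) - 1) = 3 + (-1 + M + m) = 2 + M + m)
G(w) = 5 + w + 2*w² (G(w) = (w² + w*w) + (2 + w + 3) = (w² + w²) + (5 + w) = 2*w² + (5 + w) = 5 + w + 2*w²)
F(-188)/G(949) = 2/(5 + 949 + 2*949²) = 2/(5 + 949 + 2*900601) = 2/(5 + 949 + 1801202) = 2/1802156 = 2*(1/1802156) = 1/901078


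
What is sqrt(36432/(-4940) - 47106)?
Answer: 3*I*sqrt(7984277470)/1235 ≈ 217.06*I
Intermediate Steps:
sqrt(36432/(-4940) - 47106) = sqrt(36432*(-1/4940) - 47106) = sqrt(-9108/1235 - 47106) = sqrt(-58185018/1235) = 3*I*sqrt(7984277470)/1235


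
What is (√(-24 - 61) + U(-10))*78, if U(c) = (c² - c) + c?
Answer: 7800 + 78*I*√85 ≈ 7800.0 + 719.12*I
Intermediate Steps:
U(c) = c²
(√(-24 - 61) + U(-10))*78 = (√(-24 - 61) + (-10)²)*78 = (√(-85) + 100)*78 = (I*√85 + 100)*78 = (100 + I*√85)*78 = 7800 + 78*I*√85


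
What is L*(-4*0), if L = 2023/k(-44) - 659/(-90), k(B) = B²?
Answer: 0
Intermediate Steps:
L = 728947/87120 (L = 2023/((-44)²) - 659/(-90) = 2023/1936 - 659*(-1/90) = 2023*(1/1936) + 659/90 = 2023/1936 + 659/90 = 728947/87120 ≈ 8.3672)
L*(-4*0) = 728947*(-4*0)/87120 = (728947/87120)*0 = 0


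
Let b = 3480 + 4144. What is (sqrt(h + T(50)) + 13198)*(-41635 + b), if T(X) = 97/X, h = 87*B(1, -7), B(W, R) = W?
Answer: -448877178 - 34011*sqrt(8894)/10 ≈ -4.4920e+8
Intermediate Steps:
b = 7624
h = 87 (h = 87*1 = 87)
(sqrt(h + T(50)) + 13198)*(-41635 + b) = (sqrt(87 + 97/50) + 13198)*(-41635 + 7624) = (sqrt(87 + 97*(1/50)) + 13198)*(-34011) = (sqrt(87 + 97/50) + 13198)*(-34011) = (sqrt(4447/50) + 13198)*(-34011) = (sqrt(8894)/10 + 13198)*(-34011) = (13198 + sqrt(8894)/10)*(-34011) = -448877178 - 34011*sqrt(8894)/10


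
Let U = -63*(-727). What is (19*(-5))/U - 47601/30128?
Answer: -311862223/197127504 ≈ -1.5820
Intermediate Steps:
U = 45801
(19*(-5))/U - 47601/30128 = (19*(-5))/45801 - 47601/30128 = -95*1/45801 - 47601*1/30128 = -95/45801 - 47601/30128 = -311862223/197127504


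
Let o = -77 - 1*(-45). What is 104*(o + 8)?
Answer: -2496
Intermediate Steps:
o = -32 (o = -77 + 45 = -32)
104*(o + 8) = 104*(-32 + 8) = 104*(-24) = -2496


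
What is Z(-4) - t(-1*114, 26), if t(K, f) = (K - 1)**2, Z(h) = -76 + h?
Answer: -13305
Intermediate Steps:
t(K, f) = (-1 + K)**2
Z(-4) - t(-1*114, 26) = (-76 - 4) - (-1 - 1*114)**2 = -80 - (-1 - 114)**2 = -80 - 1*(-115)**2 = -80 - 1*13225 = -80 - 13225 = -13305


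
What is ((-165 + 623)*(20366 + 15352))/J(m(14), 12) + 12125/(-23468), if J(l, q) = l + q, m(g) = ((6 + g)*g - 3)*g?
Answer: 191931092371/45645260 ≈ 4204.8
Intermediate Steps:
m(g) = g*(-3 + g*(6 + g)) (m(g) = (g*(6 + g) - 3)*g = (-3 + g*(6 + g))*g = g*(-3 + g*(6 + g)))
((-165 + 623)*(20366 + 15352))/J(m(14), 12) + 12125/(-23468) = ((-165 + 623)*(20366 + 15352))/(14*(-3 + 14² + 6*14) + 12) + 12125/(-23468) = (458*35718)/(14*(-3 + 196 + 84) + 12) + 12125*(-1/23468) = 16358844/(14*277 + 12) - 12125/23468 = 16358844/(3878 + 12) - 12125/23468 = 16358844/3890 - 12125/23468 = 16358844*(1/3890) - 12125/23468 = 8179422/1945 - 12125/23468 = 191931092371/45645260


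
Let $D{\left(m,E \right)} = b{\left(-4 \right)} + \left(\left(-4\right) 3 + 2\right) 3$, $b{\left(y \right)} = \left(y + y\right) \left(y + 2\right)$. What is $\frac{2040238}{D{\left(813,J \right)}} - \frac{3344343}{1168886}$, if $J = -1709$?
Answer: $- \frac{1192426227835}{8182202} \approx -1.4573 \cdot 10^{5}$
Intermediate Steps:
$b{\left(y \right)} = 2 y \left(2 + y\right)$
$D{\left(m,E \right)} = -14$ ($D{\left(m,E \right)} = 2 \left(-4\right) \left(2 - 4\right) + \left(\left(-4\right) 3 + 2\right) 3 = 2 \left(-4\right) \left(-2\right) + \left(-12 + 2\right) 3 = 16 - 30 = -14$)
$\frac{2040238}{D{\left(813,J \right)}} - \frac{3344343}{1168886} = \frac{2040238}{-14} - \frac{3344343}{1168886} = 2040238 \left(- \frac{1}{14}\right) - \frac{3344343}{1168886} = - \frac{1020119}{7} - \frac{3344343}{1168886} = - \frac{1192426227835}{8182202}$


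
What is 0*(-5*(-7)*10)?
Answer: 0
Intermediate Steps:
0*(-5*(-7)*10) = 0*(35*10) = 0*350 = 0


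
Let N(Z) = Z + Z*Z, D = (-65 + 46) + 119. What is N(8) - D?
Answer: -28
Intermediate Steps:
D = 100 (D = -19 + 119 = 100)
N(Z) = Z + Z**2
N(8) - D = 8*(1 + 8) - 1*100 = 8*9 - 100 = 72 - 100 = -28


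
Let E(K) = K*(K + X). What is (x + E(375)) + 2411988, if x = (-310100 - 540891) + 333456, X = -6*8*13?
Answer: 1801078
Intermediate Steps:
X = -624 (X = -48*13 = -624)
x = -517535 (x = -850991 + 333456 = -517535)
E(K) = K*(-624 + K) (E(K) = K*(K - 624) = K*(-624 + K))
(x + E(375)) + 2411988 = (-517535 + 375*(-624 + 375)) + 2411988 = (-517535 + 375*(-249)) + 2411988 = (-517535 - 93375) + 2411988 = -610910 + 2411988 = 1801078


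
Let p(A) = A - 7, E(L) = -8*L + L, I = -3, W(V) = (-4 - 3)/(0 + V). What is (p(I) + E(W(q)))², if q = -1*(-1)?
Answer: 1521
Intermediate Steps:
q = 1
W(V) = -7/V
E(L) = -7*L
p(A) = -7 + A
(p(I) + E(W(q)))² = ((-7 - 3) - (-49)/1)² = (-10 - (-49))² = (-10 - 7*(-7))² = (-10 + 49)² = 39² = 1521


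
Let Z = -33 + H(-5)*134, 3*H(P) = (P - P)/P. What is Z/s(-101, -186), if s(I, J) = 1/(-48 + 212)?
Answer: -5412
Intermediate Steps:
s(I, J) = 1/164
H(P) = 0 (H(P) = ((P - P)/P)/3 = (0/P)/3 = (1/3)*0 = 0)
Z = -33 (Z = -33 + 0*134 = -33 + 0 = -33)
Z/s(-101, -186) = -33/1/164 = -33*164 = -5412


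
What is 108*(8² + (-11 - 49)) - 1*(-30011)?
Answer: 30443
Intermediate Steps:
108*(8² + (-11 - 49)) - 1*(-30011) = 108*(64 - 60) + 30011 = 108*4 + 30011 = 432 + 30011 = 30443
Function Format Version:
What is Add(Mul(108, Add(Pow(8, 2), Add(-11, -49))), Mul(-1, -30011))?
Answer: 30443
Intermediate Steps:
Add(Mul(108, Add(Pow(8, 2), Add(-11, -49))), Mul(-1, -30011)) = Add(Mul(108, Add(64, -60)), 30011) = Add(Mul(108, 4), 30011) = Add(432, 30011) = 30443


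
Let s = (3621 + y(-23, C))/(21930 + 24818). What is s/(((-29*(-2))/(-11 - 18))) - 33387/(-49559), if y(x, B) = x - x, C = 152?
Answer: 2942097813/4633568264 ≈ 0.63495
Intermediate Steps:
y(x, B) = 0
s = 3621/46748 (s = (3621 + 0)/(21930 + 24818) = 3621/46748 ≈ 0.077458)
s/(((-29*(-2))/(-11 - 18))) - 33387/(-49559) = 3621/(46748*(((-29*(-2))/(-11 - 18)))) - 33387/(-49559) = 3621/(46748*((58/(-29)))) - 33387*(-1/49559) = 3621/(46748*((58*(-1/29)))) + 33387/49559 = (3621/46748)/(-2) + 33387/49559 = (3621/46748)*(-½) + 33387/49559 = -3621/93496 + 33387/49559 = 2942097813/4633568264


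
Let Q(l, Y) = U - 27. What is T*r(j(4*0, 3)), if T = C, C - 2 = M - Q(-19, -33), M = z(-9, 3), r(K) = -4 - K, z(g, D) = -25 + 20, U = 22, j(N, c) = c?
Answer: -14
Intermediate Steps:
z(g, D) = -5
Q(l, Y) = -5 (Q(l, Y) = 22 - 27 = -5)
M = -5
C = 2 (C = 2 + (-5 - 1*(-5)) = 2 + (-5 + 5) = 2 + 0 = 2)
T = 2
T*r(j(4*0, 3)) = 2*(-4 - 1*3) = 2*(-4 - 3) = 2*(-7) = -14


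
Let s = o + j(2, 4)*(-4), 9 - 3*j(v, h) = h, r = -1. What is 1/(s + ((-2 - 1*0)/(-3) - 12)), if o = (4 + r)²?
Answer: -⅑ ≈ -0.11111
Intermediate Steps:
j(v, h) = 3 - h/3
o = 9 (o = (4 - 1)² = 3² = 9)
s = 7/3 (s = 9 + (3 - ⅓*4)*(-4) = 9 + (3 - 4/3)*(-4) = 9 + (5/3)*(-4) = 9 - 20/3 = 7/3 ≈ 2.3333)
1/(s + ((-2 - 1*0)/(-3) - 12)) = 1/(7/3 + ((-2 - 1*0)/(-3) - 12)) = 1/(7/3 + (-(-2 + 0)/3 - 12)) = 1/(7/3 + (-⅓*(-2) - 12)) = 1/(7/3 + (⅔ - 12)) = 1/(7/3 - 34/3) = 1/(-9) = -⅑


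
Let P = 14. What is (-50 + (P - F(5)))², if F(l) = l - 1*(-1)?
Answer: 1764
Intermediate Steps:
F(l) = 1 + l (F(l) = l + 1 = 1 + l)
(-50 + (P - F(5)))² = (-50 + (14 - (1 + 5)))² = (-50 + (14 - 1*6))² = (-50 + (14 - 6))² = (-50 + 8)² = (-42)² = 1764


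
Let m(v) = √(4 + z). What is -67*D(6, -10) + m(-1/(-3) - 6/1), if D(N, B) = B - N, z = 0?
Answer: 1074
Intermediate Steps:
m(v) = 2 (m(v) = √(4 + 0) = √4 = 2)
-67*D(6, -10) + m(-1/(-3) - 6/1) = -67*(-10 - 1*6) + 2 = -67*(-10 - 6) + 2 = -67*(-16) + 2 = 1072 + 2 = 1074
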